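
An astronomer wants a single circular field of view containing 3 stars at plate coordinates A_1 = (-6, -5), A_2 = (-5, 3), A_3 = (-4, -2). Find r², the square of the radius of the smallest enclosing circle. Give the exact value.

Side lengths²: A_1A_2² = 65, A_1A_3² = 13, A_2A_3² = 26.
Since A_1A_2² = 65 ≥ 26 + 13 = 39, the angle opposite A_1A_2 is not acute, so the smallest enclosing circle has A_1A_2 as diameter.
Centre = midpoint of A_1A_2 = (-5.5, -1), r² = 65/4 = 16.25.

16.25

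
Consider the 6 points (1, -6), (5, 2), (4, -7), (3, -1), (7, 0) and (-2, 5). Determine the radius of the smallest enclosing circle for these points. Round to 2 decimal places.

The farthest pair is (4, -7)–(-2, 5) with squared distance 180. The circle on this segment as diameter has centre (1, -1) and r² = 180/4 = 45.
Check (1, -6): distance² to centre = 25 ≤ 45, so it lies inside.
All remaining points lie in this disk, and no smaller disk contains both endpoints, so this is the minimum enclosing circle.
r = √45 ≈ 6.71.

6.71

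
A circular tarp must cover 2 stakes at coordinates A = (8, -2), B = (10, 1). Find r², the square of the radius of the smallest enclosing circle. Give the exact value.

The smallest circle enclosing two points has them as diameter endpoints.
Centre = midpoint = (9, -0.5); r² = |AB|²/4 = 13/4 = 3.25.

3.25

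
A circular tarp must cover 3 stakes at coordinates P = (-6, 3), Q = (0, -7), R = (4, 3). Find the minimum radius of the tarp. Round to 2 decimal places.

6.28

Side lengths²: PQ² = 136, PR² = 100, QR² = 116.
Since PQ² = 136 < 116 + 100 = 216, the triangle is acute, so the smallest enclosing circle is the circumcircle.
Circumcentre = (-1, -0.8), r² = 39.44.
r = √(39.44) ≈ 6.28.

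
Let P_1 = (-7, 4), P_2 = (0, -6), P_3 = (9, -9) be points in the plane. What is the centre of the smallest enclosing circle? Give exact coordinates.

Side lengths²: P_1P_2² = 149, P_1P_3² = 425, P_2P_3² = 90.
Since P_1P_3² = 425 ≥ 149 + 90 = 239, the angle opposite P_1P_3 is not acute, so the smallest enclosing circle has P_1P_3 as diameter.
Centre = midpoint of P_1P_3 = (1, -2.5), r² = 425/4 = 106.25.
Centre = (1, -2.5).

(1, -2.5)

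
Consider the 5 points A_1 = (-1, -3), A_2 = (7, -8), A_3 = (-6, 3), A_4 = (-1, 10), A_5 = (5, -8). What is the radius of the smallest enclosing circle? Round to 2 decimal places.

A smallest enclosing disk is always determined by at most three of the input points on its boundary.
The farthest pair is A_2–A_4 with squared distance 388. The circle on this segment as diameter has centre (3, 1) and r² = 388/4 = 97.
Check A_1: distance² to centre = 32 ≤ 97, so it lies inside.
All remaining points lie in this disk, and no smaller disk contains both endpoints, so this is the minimum enclosing circle.
r = √97 ≈ 9.85.

9.85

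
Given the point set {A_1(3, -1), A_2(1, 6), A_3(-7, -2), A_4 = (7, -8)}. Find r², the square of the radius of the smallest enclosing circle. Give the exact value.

67.28

A smallest enclosing disk is always determined by at most three of the input points on its boundary.
The minimum enclosing circle is determined by three boundary points: A_2, A_3, A_4.
Their circumcentre is (1.2, -2.2) with r² = 67.28.
The farthest remaining point A_1 is at distance² 4.68 ≤ 67.28.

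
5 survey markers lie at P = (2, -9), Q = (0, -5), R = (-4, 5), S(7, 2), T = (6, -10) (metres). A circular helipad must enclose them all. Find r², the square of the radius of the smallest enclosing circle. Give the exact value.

81.25

The farthest pair is R–T with squared distance 325. The circle on this segment as diameter has centre (1, -2.5) and r² = 325/4 = 81.25.
Check P: distance² to centre = 43.25 ≤ 81.25, so it lies inside.
All remaining points lie in this disk, and no smaller disk contains both endpoints, so this is the minimum enclosing circle.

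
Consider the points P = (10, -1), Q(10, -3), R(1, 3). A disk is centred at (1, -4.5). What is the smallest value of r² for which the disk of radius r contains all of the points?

The required radius is the distance from (1, -4.5) to the farthest point.
Squared distances: 93.25, 83.25, 56.25.
Maximum is 93.25, attained at P.

93.25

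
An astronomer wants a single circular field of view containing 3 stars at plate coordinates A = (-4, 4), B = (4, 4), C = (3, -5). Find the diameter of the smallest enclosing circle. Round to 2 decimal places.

Side lengths²: AB² = 64, AC² = 130, BC² = 82.
Since AC² = 130 < 82 + 64 = 146, the triangle is acute, so the smallest enclosing circle is the circumcircle.
Circumcentre = (0, -1/9), r² = 2665/81.
Diameter = 2r = 2√(2665/81) ≈ 11.47.

11.47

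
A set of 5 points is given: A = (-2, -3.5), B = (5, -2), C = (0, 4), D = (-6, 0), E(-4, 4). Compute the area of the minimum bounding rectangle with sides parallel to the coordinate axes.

82.5

x ranges over [-6, 5], width 11.
y ranges over [-3.5, 4], height 7.5.
Area = 11 × 7.5 = 82.5.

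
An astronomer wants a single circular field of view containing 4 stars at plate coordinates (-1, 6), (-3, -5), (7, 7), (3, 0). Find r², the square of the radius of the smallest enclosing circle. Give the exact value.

A smallest enclosing disk is always determined by at most three of the input points on its boundary.
The farthest pair is (-3, -5)–(7, 7) with squared distance 244. The circle on this segment as diameter has centre (2, 1) and r² = 244/4 = 61.
Check (-1, 6): distance² to centre = 34 ≤ 61, so it lies inside.
All remaining points lie in this disk, and no smaller disk contains both endpoints, so this is the minimum enclosing circle.

61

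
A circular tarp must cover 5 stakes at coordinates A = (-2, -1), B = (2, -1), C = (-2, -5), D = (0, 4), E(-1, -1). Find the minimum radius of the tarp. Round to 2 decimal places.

4.61

By Welzl's lemma the MEC is supported by two points (diametrically opposite) or three points (on a circumcircle).
The farthest pair is C–D with squared distance 85. The circle on this segment as diameter has centre (-1, -0.5) and r² = 85/4 = 21.25.
Check A: distance² to centre = 1.25 ≤ 21.25, so it lies inside.
All remaining points lie in this disk, and no smaller disk contains both endpoints, so this is the minimum enclosing circle.
r = √(21.25) ≈ 4.61.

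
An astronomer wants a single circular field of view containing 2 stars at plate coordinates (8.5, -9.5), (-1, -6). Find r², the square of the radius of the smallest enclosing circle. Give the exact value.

The smallest circle enclosing two points has them as diameter endpoints.
Centre = midpoint = (3.75, -7.75); r² = |(8.5, -9.5)−(-1, -6)|²/4 = 102.5/4 = 25.625.

25.625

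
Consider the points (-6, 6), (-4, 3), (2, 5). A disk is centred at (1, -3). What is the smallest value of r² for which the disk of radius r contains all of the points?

130

The required radius is the distance from (1, -3) to the farthest point.
Squared distances: 130, 61, 65.
Maximum is 130, attained at (-6, 6).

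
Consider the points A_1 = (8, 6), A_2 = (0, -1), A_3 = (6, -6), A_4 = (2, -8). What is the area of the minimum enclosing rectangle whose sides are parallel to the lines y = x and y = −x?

110

In coordinates u = x + y, v = x − y the rectangle is axis-aligned; the map (x,y)→(u,v) scales areas by 2.
u-values: 14, -1, 0, -6; range = 14 − (-6) = 20.
v-values: 2, 1, 12, 10; range = 12 − 1 = 11.
Area = (20 × 11) / 2 = 110.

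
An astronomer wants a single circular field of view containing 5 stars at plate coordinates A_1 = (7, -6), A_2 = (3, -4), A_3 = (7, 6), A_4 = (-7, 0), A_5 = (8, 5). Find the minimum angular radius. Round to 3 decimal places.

8.313

A smallest enclosing disk is always determined by at most three of the input points on its boundary.
The minimum enclosing circle is determined by three boundary points: A_1, A_4, A_5.
Their circumcentre is (1.3125, 0.0625) with r² = 69.1015625.
The farthest remaining point A_3 is at distance² 67.6015625 ≤ 69.1015625.
r = √(69.1015625) ≈ 8.313.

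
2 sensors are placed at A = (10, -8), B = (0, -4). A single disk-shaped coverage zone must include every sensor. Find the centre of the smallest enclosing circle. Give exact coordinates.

(5, -6)

The smallest circle enclosing two points has them as diameter endpoints.
Centre = midpoint = (5, -6); r² = |AB|²/4 = 116/4 = 29.
Centre = (5, -6).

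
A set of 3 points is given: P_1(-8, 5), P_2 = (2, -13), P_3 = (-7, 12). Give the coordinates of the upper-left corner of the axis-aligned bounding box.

x-range [-8, 2], y-range [-13, 12].
The upper-left corner is (-8, 12).

(-8, 12)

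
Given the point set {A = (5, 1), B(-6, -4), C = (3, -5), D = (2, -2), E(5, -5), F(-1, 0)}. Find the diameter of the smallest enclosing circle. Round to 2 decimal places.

12.13

A smallest enclosing disk is always determined by at most three of the input points on its boundary.
The minimum enclosing circle is determined by three boundary points: A, B, E.
Their circumcentre is (-3/11, -2) with r² = 4453/121.
The farthest remaining point C is at distance² 2385/121 ≤ 4453/121.
Diameter = 2r = 2√(4453/121) ≈ 12.13.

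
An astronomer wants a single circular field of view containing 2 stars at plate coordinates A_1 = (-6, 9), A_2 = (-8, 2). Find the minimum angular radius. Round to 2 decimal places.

3.64

The smallest circle enclosing two points has them as diameter endpoints.
Centre = midpoint = (-7, 5.5); r² = |A_1A_2|²/4 = 53/4 = 13.25.
r = √(13.25) ≈ 3.64.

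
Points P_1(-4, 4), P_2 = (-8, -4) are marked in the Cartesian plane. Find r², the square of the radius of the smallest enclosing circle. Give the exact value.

20

The smallest circle enclosing two points has them as diameter endpoints.
Centre = midpoint = (-6, 0); r² = |P_1P_2|²/4 = 80/4 = 20.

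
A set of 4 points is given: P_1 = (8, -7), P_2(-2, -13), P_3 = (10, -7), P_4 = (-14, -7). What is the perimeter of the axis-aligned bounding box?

Width = max x − min x = 10 − (-14) = 24.
Height = max y − min y = -7 − (-13) = 6.
Perimeter = 2(24 + 6) = 60.

60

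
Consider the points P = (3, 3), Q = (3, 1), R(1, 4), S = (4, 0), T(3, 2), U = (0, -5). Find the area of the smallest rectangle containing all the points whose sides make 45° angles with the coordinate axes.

In coordinates u = x + y, v = x − y the rectangle is axis-aligned; the map (x,y)→(u,v) scales areas by 2.
u-values: 6, 4, 5, 4, 5, -5; range = 6 − (-5) = 11.
v-values: 0, 2, -3, 4, 1, 5; range = 5 − (-3) = 8.
Area = (11 × 8) / 2 = 44.

44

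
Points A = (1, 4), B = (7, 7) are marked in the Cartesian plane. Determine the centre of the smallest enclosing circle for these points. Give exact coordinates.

(4, 5.5)

The smallest circle enclosing two points has them as diameter endpoints.
Centre = midpoint = (4, 5.5); r² = |AB|²/4 = 45/4 = 11.25.
Centre = (4, 5.5).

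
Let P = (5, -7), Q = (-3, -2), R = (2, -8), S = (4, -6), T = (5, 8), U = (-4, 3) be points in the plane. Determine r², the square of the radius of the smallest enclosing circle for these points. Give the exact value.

66.25

By Welzl's lemma the MEC is supported by two points (diametrically opposite) or three points (on a circumcircle).
The farthest pair is R–T with squared distance 265. The circle on this segment as diameter has centre (3.5, 0) and r² = 265/4 = 66.25.
Check P: distance² to centre = 51.25 ≤ 66.25, so it lies inside.
All remaining points lie in this disk, and no smaller disk contains both endpoints, so this is the minimum enclosing circle.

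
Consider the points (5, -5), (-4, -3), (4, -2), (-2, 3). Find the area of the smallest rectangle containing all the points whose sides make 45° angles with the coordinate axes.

In coordinates u = x + y, v = x − y the rectangle is axis-aligned; the map (x,y)→(u,v) scales areas by 2.
u-values: 0, -7, 2, 1; range = 2 − (-7) = 9.
v-values: 10, -1, 6, -5; range = 10 − (-5) = 15.
Area = (9 × 15) / 2 = 67.5.

67.5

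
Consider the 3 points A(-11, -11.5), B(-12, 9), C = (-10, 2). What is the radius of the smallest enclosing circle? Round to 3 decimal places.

Side lengths²: AB² = 421.25, AC² = 183.25, BC² = 53.
Since AB² = 421.25 ≥ 183.25 + 53 = 236.25, the angle opposite AB is not acute, so the smallest enclosing circle has AB as diameter.
Centre = midpoint of AB = (-11.5, -1.25), r² = 421.25/4 = 105.3125.
r = √(105.3125) ≈ 10.262.

10.262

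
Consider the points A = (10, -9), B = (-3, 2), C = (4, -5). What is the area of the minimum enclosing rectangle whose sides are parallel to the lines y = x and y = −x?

In coordinates u = x + y, v = x − y the rectangle is axis-aligned; the map (x,y)→(u,v) scales areas by 2.
u-values: 1, -1, -1; range = 1 − (-1) = 2.
v-values: 19, -5, 9; range = 19 − (-5) = 24.
Area = (2 × 24) / 2 = 24.

24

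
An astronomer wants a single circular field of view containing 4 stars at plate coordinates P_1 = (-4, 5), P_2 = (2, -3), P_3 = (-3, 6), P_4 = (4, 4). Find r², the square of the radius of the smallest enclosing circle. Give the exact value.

By Welzl's lemma the MEC is supported by two points (diametrically opposite) or three points (on a circumcircle).
The farthest pair is P_2–P_3 with squared distance 106. The circle on this segment as diameter has centre (-0.5, 1.5) and r² = 106/4 = 26.5.
Check P_1: distance² to centre = 24.5 ≤ 26.5, so it lies inside.
All remaining points lie in this disk, and no smaller disk contains both endpoints, so this is the minimum enclosing circle.

26.5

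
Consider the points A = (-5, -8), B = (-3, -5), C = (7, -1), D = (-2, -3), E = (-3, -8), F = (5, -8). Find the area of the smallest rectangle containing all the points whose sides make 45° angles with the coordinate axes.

In coordinates u = x + y, v = x − y the rectangle is axis-aligned; the map (x,y)→(u,v) scales areas by 2.
u-values: -13, -8, 6, -5, -11, -3; range = 6 − (-13) = 19.
v-values: 3, 2, 8, 1, 5, 13; range = 13 − 1 = 12.
Area = (19 × 12) / 2 = 114.

114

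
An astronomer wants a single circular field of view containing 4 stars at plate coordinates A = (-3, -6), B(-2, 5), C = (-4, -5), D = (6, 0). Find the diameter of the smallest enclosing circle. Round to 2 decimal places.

The minimum enclosing circle of a finite set is fixed by two of the points (as a diameter) or three (as a circumcircle).
The minimum enclosing circle is determined by three boundary points: A, B, D.
Their circumcentre is (-1/62, -45/62) with r² = 70577/1922.
The farthest remaining point C is at distance² 65617/1922 ≤ 70577/1922.
Diameter = 2r = 2√(70577/1922) ≈ 12.12.

12.12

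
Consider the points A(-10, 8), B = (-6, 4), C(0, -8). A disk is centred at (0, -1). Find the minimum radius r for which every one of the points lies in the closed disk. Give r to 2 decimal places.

13.45

The required radius is the distance from (0, -1) to the farthest point.
Squared distances: 181, 61, 49.
Maximum is 181, attained at A.
r = √181 ≈ 13.45.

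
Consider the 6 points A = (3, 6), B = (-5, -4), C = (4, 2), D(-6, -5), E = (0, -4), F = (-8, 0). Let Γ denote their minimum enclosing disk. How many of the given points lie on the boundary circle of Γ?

2

By Welzl's lemma the MEC is supported by two points (diametrically opposite) or three points (on a circumcircle).
The farthest pair is A–D with squared distance 202. The circle on this segment as diameter has centre (-1.5, 0.5) and r² = 202/4 = 50.5.
Check B: distance² to centre = 32.5 ≤ 50.5, so it lies inside.
All remaining points lie in this disk, and no smaller disk contains both endpoints, so this is the minimum enclosing circle.
The points at distance exactly r from the centre are A, D — 2 points.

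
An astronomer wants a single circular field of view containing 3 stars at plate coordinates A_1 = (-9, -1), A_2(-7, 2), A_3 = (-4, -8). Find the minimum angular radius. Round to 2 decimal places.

5.22

Side lengths²: A_1A_2² = 13, A_1A_3² = 74, A_2A_3² = 109.
Since A_2A_3² = 109 ≥ 74 + 13 = 87, the angle opposite A_2A_3 is not acute, so the smallest enclosing circle has A_2A_3 as diameter.
Centre = midpoint of A_2A_3 = (-5.5, -3), r² = 109/4 = 27.25.
r = √(27.25) ≈ 5.22.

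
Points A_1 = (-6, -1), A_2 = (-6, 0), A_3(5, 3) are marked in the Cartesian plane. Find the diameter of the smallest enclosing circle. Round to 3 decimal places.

11.705

Side lengths²: A_1A_2² = 1, A_1A_3² = 137, A_2A_3² = 130.
Since A_1A_3² = 137 ≥ 130 + 1 = 131, the angle opposite A_1A_3 is not acute, so the smallest enclosing circle has A_1A_3 as diameter.
Centre = midpoint of A_1A_3 = (-0.5, 1), r² = 137/4 = 34.25.
Diameter = 2r = 2√(34.25) ≈ 11.705.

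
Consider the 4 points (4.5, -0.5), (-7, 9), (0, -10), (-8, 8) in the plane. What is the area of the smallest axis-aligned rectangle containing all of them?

237.5

x ranges over [-8, 4.5], width 12.5.
y ranges over [-10, 9], height 19.
Area = 12.5 × 19 = 237.5.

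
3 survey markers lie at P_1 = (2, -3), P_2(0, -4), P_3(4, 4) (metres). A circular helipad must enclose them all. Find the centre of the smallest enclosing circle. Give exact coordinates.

(2, 0)

Side lengths²: P_1P_2² = 5, P_1P_3² = 53, P_2P_3² = 80.
Since P_2P_3² = 80 ≥ 53 + 5 = 58, the angle opposite P_2P_3 is not acute, so the smallest enclosing circle has P_2P_3 as diameter.
Centre = midpoint of P_2P_3 = (2, 0), r² = 80/4 = 20.
Centre = (2, 0).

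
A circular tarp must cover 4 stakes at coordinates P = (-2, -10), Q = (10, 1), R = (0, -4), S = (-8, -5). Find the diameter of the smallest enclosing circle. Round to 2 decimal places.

The minimum enclosing circle of a finite set is fixed by two of the points (as a diameter) or three (as a circumcircle).
The farthest pair is Q–S with squared distance 360. The circle on this segment as diameter has centre (1, -2) and r² = 360/4 = 90.
Check P: distance² to centre = 73 ≤ 90, so it lies inside.
All remaining points lie in this disk, and no smaller disk contains both endpoints, so this is the minimum enclosing circle.
Diameter = 2r = 2√90 ≈ 18.97.

18.97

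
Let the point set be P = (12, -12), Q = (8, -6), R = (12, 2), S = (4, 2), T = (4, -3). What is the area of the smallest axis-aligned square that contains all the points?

The bounding box has width 8 and height 14.
An axis-aligned square enclosing the set must have side ≥ max(width, height).
So the minimum side is max(8, 14) = 14.
Area = 14² = 196.

196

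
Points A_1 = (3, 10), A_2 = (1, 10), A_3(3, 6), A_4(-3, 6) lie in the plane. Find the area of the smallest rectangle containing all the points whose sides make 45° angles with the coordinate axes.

In coordinates u = x + y, v = x − y the rectangle is axis-aligned; the map (x,y)→(u,v) scales areas by 2.
u-values: 13, 11, 9, 3; range = 13 − 3 = 10.
v-values: -7, -9, -3, -9; range = -3 − (-9) = 6.
Area = (10 × 6) / 2 = 30.

30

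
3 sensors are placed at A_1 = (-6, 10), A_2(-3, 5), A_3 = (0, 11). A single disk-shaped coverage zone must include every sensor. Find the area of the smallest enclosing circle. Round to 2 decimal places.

Side lengths²: A_1A_2² = 34, A_1A_3² = 37, A_2A_3² = 45.
Since A_2A_3² = 45 < 37 + 34 = 71, the triangle is acute, so the smallest enclosing circle is the circumcircle.
Circumcentre = (-59/22, 189/22), r² = 3145/242.
Area = π·r² = π·3145/242 ≈ 40.83.

40.83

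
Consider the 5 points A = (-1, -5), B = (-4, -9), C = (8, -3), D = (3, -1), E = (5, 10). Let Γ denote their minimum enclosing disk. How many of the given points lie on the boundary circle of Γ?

By Welzl's lemma the MEC is supported by two points (diametrically opposite) or three points (on a circumcircle).
The farthest pair is B–E with squared distance 442. The circle on this segment as diameter has centre (0.5, 0.5) and r² = 442/4 = 110.5.
Check A: distance² to centre = 32.5 ≤ 110.5, so it lies inside.
All remaining points lie in this disk, and no smaller disk contains both endpoints, so this is the minimum enclosing circle.
The points at distance exactly r from the centre are B, E — 2 points.

2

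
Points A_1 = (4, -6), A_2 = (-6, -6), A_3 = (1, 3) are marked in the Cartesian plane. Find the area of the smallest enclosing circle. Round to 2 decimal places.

Side lengths²: A_1A_2² = 100, A_1A_3² = 90, A_2A_3² = 130.
Since A_2A_3² = 130 < 100 + 90 = 190, the triangle is acute, so the smallest enclosing circle is the circumcircle.
Circumcentre = (-1, -8/3), r² = 325/9.
Area = π·r² = π·325/9 ≈ 113.45.

113.45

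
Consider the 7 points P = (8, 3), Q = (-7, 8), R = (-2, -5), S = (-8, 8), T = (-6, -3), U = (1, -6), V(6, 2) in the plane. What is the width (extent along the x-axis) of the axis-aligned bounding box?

max x = 8, min x = -8, so width = 16.

16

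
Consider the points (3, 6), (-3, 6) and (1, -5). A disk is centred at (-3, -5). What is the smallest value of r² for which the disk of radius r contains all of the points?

The required radius is the distance from (-3, -5) to the farthest point.
Squared distances: 157, 121, 16.
Maximum is 157, attained at (3, 6).

157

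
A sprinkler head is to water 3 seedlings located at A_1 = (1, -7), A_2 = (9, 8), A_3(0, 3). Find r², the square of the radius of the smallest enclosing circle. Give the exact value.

Side lengths²: A_1A_2² = 289, A_1A_3² = 101, A_2A_3² = 106.
Since A_1A_2² = 289 ≥ 106 + 101 = 207, the angle opposite A_1A_2 is not acute, so the smallest enclosing circle has A_1A_2 as diameter.
Centre = midpoint of A_1A_2 = (5, 0.5), r² = 289/4 = 72.25.

72.25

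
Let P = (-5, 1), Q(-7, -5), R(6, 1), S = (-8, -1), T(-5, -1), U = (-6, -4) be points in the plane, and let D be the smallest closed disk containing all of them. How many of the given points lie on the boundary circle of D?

3

By Welzl's lemma the MEC is supported by two points (diametrically opposite) or three points (on a circumcircle).
The minimum enclosing circle is determined by three boundary points: Q, R, S.
Their circumcentre is (-47/58, -77/58) with r² = 87125/1682.
The farthest remaining point U is at distance² 57313/1682 ≤ 87125/1682.
The points at distance exactly r from the centre are Q, R, S — 3 points.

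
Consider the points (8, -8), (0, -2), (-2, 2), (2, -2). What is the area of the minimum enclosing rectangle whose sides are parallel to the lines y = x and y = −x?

20

In coordinates u = x + y, v = x − y the rectangle is axis-aligned; the map (x,y)→(u,v) scales areas by 2.
u-values: 0, -2, 0, 0; range = 0 − (-2) = 2.
v-values: 16, 2, -4, 4; range = 16 − (-4) = 20.
Area = (2 × 20) / 2 = 20.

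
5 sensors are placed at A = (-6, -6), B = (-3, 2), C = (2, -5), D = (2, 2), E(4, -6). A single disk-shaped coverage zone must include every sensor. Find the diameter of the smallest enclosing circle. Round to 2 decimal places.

11.66

The minimum enclosing circle is determined by three boundary points: A, D, E.
Their circumcentre is (-1, -3) with r² = 34.
The farthest remaining point B is at distance² 29 ≤ 34.
Diameter = 2r = 2√34 ≈ 11.66.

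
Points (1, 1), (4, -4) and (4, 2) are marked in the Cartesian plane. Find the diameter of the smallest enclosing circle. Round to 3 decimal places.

6.146

Call the three points A, B, C in the order given.
Side lengths²: AB² = 34, AC² = 10, BC² = 36.
Since BC² = 36 < 34 + 10 = 44, the triangle is acute, so the smallest enclosing circle is the circumcircle.
Circumcentre = (10/3, -1), r² = 85/9.
Diameter = 2r = 2√(85/9) ≈ 6.146.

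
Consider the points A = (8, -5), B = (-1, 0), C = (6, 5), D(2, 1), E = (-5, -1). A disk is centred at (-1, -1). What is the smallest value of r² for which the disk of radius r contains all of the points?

97

The required radius is the distance from (-1, -1) to the farthest point.
Squared distances: 97, 1, 85, 13, 16.
Maximum is 97, attained at A.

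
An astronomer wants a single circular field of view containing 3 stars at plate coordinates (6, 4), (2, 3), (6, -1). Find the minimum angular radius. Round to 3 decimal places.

Call the three points A, B, C in the order given.
Side lengths²: AB² = 17, AC² = 25, BC² = 32.
Since BC² = 32 < 25 + 17 = 42, the triangle is acute, so the smallest enclosing circle is the circumcircle.
Circumcentre = (4.5, 1.5), r² = 8.5.
r = √(8.5) ≈ 2.915.

2.915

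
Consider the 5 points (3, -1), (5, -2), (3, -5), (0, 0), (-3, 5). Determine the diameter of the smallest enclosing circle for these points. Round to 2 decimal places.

11.66

The farthest pair is (3, -5)–(-3, 5) with squared distance 136. The circle on this segment as diameter has centre (0, 0) and r² = 136/4 = 34.
Check (3, -1): distance² to centre = 10 ≤ 34, so it lies inside.
All remaining points lie in this disk, and no smaller disk contains both endpoints, so this is the minimum enclosing circle.
Diameter = 2r = 2√34 ≈ 11.66.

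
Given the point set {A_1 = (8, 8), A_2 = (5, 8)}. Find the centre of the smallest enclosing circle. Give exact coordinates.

The smallest circle enclosing two points has them as diameter endpoints.
Centre = midpoint = (6.5, 8); r² = |A_1A_2|²/4 = 9/4 = 2.25.
Centre = (6.5, 8).

(6.5, 8)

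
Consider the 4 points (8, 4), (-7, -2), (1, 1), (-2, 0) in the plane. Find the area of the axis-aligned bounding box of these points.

x ranges over [-7, 8], width 15.
y ranges over [-2, 4], height 6.
Area = 15 × 6 = 90.

90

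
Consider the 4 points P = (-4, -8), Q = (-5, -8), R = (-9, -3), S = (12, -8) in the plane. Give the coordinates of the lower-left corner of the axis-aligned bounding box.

(-9, -8)

x-range [-9, 12], y-range [-8, -3].
The lower-left corner is (-9, -8).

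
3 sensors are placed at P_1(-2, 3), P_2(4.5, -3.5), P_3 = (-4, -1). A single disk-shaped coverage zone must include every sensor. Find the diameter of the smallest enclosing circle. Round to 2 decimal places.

9.34

Side lengths²: P_1P_2² = 84.5, P_1P_3² = 20, P_2P_3² = 78.5.
Since P_1P_2² = 84.5 < 78.5 + 20 = 98.5, the triangle is acute, so the smallest enclosing circle is the circumcircle.
Circumcentre = (2/3, -5/6), r² = 785/36.
Diameter = 2r = 2√(785/36) ≈ 9.34.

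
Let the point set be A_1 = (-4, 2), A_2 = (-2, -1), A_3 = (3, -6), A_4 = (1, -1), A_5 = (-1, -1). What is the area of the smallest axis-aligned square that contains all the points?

The bounding box has width 7 and height 8.
An axis-aligned square enclosing the set must have side ≥ max(width, height).
So the minimum side is max(7, 8) = 8.
Area = 8² = 64.

64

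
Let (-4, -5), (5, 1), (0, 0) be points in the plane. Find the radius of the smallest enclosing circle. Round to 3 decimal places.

Call the three points A, B, C in the order given.
Side lengths²: AB² = 117, AC² = 41, BC² = 26.
Since AB² = 117 ≥ 41 + 26 = 67, the angle opposite AB is not acute, so the smallest enclosing circle has AB as diameter.
Centre = midpoint of AB = (0.5, -2), r² = 117/4 = 29.25.
r = √(29.25) ≈ 5.408.

5.408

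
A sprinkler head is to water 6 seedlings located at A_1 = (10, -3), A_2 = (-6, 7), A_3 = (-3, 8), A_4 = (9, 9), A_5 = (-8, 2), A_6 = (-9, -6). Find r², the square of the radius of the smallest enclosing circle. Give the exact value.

The minimum enclosing circle of a finite set is fixed by two of the points (as a diameter) or three (as a circumcircle).
The farthest pair is A_4–A_6 with squared distance 549. The circle on this segment as diameter has centre (0, 1.5) and r² = 549/4 = 137.25.
Check A_1: distance² to centre = 120.25 ≤ 137.25, so it lies inside.
All remaining points lie in this disk, and no smaller disk contains both endpoints, so this is the minimum enclosing circle.

137.25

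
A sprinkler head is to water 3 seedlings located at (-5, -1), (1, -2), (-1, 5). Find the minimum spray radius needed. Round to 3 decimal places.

Call the three points A, B, C in the order given.
Side lengths²: AB² = 37, AC² = 52, BC² = 53.
Since BC² = 53 < 52 + 37 = 89, the triangle is acute, so the smallest enclosing circle is the circumcircle.
Circumcentre = (-1.575, 1.05), r² = 15.933125.
r = √(15.933125) ≈ 3.992.

3.992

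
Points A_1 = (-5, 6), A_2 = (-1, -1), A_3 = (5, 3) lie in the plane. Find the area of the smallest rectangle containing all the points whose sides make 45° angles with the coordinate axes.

In coordinates u = x + y, v = x − y the rectangle is axis-aligned; the map (x,y)→(u,v) scales areas by 2.
u-values: 1, -2, 8; range = 8 − (-2) = 10.
v-values: -11, 0, 2; range = 2 − (-11) = 13.
Area = (10 × 13) / 2 = 65.

65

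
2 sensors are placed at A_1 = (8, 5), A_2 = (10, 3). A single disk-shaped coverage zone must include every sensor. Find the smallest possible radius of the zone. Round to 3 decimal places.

The smallest circle enclosing two points has them as diameter endpoints.
Centre = midpoint = (9, 4); r² = |A_1A_2|²/4 = 8/4 = 2.
r = √2 ≈ 1.414.

1.414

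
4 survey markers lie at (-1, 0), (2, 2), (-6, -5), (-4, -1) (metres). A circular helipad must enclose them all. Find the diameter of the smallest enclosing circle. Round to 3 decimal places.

The minimum enclosing circle of a finite set is fixed by two of the points (as a diameter) or three (as a circumcircle).
The farthest pair is (2, 2)–(-6, -5) with squared distance 113. The circle on this segment as diameter has centre (-2, -1.5) and r² = 113/4 = 28.25.
Check (-1, 0): distance² to centre = 3.25 ≤ 28.25, so it lies inside.
All remaining points lie in this disk, and no smaller disk contains both endpoints, so this is the minimum enclosing circle.
Diameter = 2r = 2√(28.25) ≈ 10.630.

10.630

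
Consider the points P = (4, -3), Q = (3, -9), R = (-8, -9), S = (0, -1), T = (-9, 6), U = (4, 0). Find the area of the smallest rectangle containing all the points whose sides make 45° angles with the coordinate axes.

In coordinates u = x + y, v = x − y the rectangle is axis-aligned; the map (x,y)→(u,v) scales areas by 2.
u-values: 1, -6, -17, -1, -3, 4; range = 4 − (-17) = 21.
v-values: 7, 12, 1, 1, -15, 4; range = 12 − (-15) = 27.
Area = (21 × 27) / 2 = 283.5.

283.5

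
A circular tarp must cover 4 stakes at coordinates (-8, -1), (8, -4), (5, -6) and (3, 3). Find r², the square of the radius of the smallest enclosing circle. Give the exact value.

The minimum enclosing circle of a finite set is fixed by two of the points (as a diameter) or three (as a circumcircle).
The farthest pair is (-8, -1)–(8, -4) with squared distance 265. The circle on this segment as diameter has centre (0, -2.5) and r² = 265/4 = 66.25.
Check (5, -6): distance² to centre = 37.25 ≤ 66.25, so it lies inside.
All remaining points lie in this disk, and no smaller disk contains both endpoints, so this is the minimum enclosing circle.

66.25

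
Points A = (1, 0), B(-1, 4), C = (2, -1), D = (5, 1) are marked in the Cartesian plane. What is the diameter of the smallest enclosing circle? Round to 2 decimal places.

6.72

The minimum enclosing circle of a finite set is fixed by two of the points (as a diameter) or three (as a circumcircle).
The minimum enclosing circle is determined by three boundary points: B, C, D.
Their circumcentre is (27/14, 33/14) with r² = 1105/98.
The farthest remaining point A is at distance² 629/98 ≤ 1105/98.
Diameter = 2r = 2√(1105/98) ≈ 6.72.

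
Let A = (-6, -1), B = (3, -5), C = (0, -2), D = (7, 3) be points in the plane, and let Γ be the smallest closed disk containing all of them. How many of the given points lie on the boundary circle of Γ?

The farthest pair is A–D with squared distance 185. The circle on this segment as diameter has centre (0.5, 1) and r² = 185/4 = 46.25.
Check B: distance² to centre = 42.25 ≤ 46.25, so it lies inside.
All remaining points lie in this disk, and no smaller disk contains both endpoints, so this is the minimum enclosing circle.
The points at distance exactly r from the centre are A, D — 2 points.

2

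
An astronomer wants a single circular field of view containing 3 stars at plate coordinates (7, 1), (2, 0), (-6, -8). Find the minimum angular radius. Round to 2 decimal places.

Call the three points A, B, C in the order given.
Side lengths²: AB² = 26, AC² = 250, BC² = 128.
Since AC² = 250 ≥ 128 + 26 = 154, the angle opposite AC is not acute, so the smallest enclosing circle has AC as diameter.
Centre = midpoint of AC = (0.5, -3.5), r² = 250/4 = 62.5.
r = √(62.5) ≈ 7.91.

7.91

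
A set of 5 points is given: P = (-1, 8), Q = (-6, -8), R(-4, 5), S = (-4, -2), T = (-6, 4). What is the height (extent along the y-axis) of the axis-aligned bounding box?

16

max y = 8, min y = -8, so height = 16.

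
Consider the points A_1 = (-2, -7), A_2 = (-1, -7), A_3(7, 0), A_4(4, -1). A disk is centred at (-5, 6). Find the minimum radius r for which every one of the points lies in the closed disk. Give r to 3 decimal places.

13.601

The required radius is the distance from (-5, 6) to the farthest point.
Squared distances: 178, 185, 180, 130.
Maximum is 185, attained at A_2.
r = √185 ≈ 13.601.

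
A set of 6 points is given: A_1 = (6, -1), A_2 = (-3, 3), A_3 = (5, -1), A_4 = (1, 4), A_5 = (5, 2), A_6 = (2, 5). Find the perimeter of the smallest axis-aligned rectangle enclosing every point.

Width = max x − min x = 6 − (-3) = 9.
Height = max y − min y = 5 − (-1) = 6.
Perimeter = 2(9 + 6) = 30.

30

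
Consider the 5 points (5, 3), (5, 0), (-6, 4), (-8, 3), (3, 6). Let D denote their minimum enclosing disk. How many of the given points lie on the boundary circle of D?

3

A smallest enclosing disk is always determined by at most three of the input points on its boundary.
The farthest pair is (5, 0)–(-8, 3) with squared distance 178. The circle on this segment as diameter has centre (-1.5, 1.5) and r² = 178/4 = 44.5.
Check (5, 3): distance² to centre = 44.5 ≤ 44.5, so it lies inside.
All remaining points lie in this disk, and no smaller disk contains both endpoints, so this is the minimum enclosing circle.
The points at distance exactly r from the centre are (5, 3), (5, 0), (-8, 3) — 3 points.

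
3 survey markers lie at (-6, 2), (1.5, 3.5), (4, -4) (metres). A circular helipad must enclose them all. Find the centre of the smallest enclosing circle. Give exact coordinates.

Call the three points A, B, C in the order given.
Side lengths²: AB² = 58.5, AC² = 136, BC² = 62.5.
Since AC² = 136 ≥ 62.5 + 58.5 = 121, the angle opposite AC is not acute, so the smallest enclosing circle has AC as diameter.
Centre = midpoint of AC = (-1, -1), r² = 136/4 = 34.
Centre = (-1, -1).

(-1, -1)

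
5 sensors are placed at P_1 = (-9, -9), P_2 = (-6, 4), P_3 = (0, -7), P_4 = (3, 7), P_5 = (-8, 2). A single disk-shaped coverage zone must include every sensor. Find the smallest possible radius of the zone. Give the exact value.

The minimum enclosing circle of a finite set is fixed by two of the points (as a diameter) or three (as a circumcircle).
The farthest pair is P_1–P_4 with squared distance 400. The circle on this segment as diameter has centre (-3, -1) and r² = 400/4 = 100.
Check P_2: distance² to centre = 34 ≤ 100, so it lies inside.
All remaining points lie in this disk, and no smaller disk contains both endpoints, so this is the minimum enclosing circle.
r = √100 = 10.

10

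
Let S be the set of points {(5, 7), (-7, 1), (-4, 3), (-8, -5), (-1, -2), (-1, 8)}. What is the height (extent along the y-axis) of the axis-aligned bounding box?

13

max y = 8, min y = -5, so height = 13.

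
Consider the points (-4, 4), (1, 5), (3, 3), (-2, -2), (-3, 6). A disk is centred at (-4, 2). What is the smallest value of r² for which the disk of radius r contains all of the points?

The required radius is the distance from (-4, 2) to the farthest point.
Squared distances: 4, 34, 50, 20, 17.
Maximum is 50, attained at (3, 3).

50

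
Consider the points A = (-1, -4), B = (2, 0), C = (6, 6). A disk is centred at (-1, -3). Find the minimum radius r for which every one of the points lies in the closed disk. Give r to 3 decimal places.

The required radius is the distance from (-1, -3) to the farthest point.
Squared distances: 1, 18, 130.
Maximum is 130, attained at C.
r = √130 ≈ 11.402.

11.402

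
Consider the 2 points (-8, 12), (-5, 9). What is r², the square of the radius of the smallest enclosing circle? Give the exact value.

The smallest circle enclosing two points has them as diameter endpoints.
Centre = midpoint = (-6.5, 10.5); r² = |(-8, 12)−(-5, 9)|²/4 = 18/4 = 4.5.

4.5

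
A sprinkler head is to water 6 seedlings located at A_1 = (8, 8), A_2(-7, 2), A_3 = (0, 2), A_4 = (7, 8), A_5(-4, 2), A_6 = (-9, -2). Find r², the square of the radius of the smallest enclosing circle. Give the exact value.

By Welzl's lemma the MEC is supported by two points (diametrically opposite) or three points (on a circumcircle).
The farthest pair is A_1–A_6 with squared distance 389. The circle on this segment as diameter has centre (-0.5, 3) and r² = 389/4 = 97.25.
Check A_2: distance² to centre = 43.25 ≤ 97.25, so it lies inside.
All remaining points lie in this disk, and no smaller disk contains both endpoints, so this is the minimum enclosing circle.

97.25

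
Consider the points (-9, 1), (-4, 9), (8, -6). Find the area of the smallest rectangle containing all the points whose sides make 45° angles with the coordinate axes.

In coordinates u = x + y, v = x − y the rectangle is axis-aligned; the map (x,y)→(u,v) scales areas by 2.
u-values: -8, 5, 2; range = 5 − (-8) = 13.
v-values: -10, -13, 14; range = 14 − (-13) = 27.
Area = (13 × 27) / 2 = 175.5.

175.5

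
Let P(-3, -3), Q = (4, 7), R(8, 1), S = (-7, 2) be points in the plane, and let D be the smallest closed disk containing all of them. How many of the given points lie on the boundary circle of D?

By Welzl's lemma the MEC is supported by two points (diametrically opposite) or three points (on a circumcircle).
The farthest pair is R–S with squared distance 226. The circle on this segment as diameter has centre (0.5, 1.5) and r² = 226/4 = 56.5.
Check P: distance² to centre = 32.5 ≤ 56.5, so it lies inside.
All remaining points lie in this disk, and no smaller disk contains both endpoints, so this is the minimum enclosing circle.
The points at distance exactly r from the centre are R, S — 2 points.

2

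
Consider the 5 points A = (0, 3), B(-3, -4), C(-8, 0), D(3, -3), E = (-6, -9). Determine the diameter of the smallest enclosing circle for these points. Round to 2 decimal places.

By Welzl's lemma the MEC is supported by two points (diametrically opposite) or three points (on a circumcircle).
The farthest pair is A–E with squared distance 180. The circle on this segment as diameter has centre (-3, -3) and r² = 180/4 = 45.
Check B: distance² to centre = 1 ≤ 45, so it lies inside.
All remaining points lie in this disk, and no smaller disk contains both endpoints, so this is the minimum enclosing circle.
Diameter = 2r = 2√45 ≈ 13.42.

13.42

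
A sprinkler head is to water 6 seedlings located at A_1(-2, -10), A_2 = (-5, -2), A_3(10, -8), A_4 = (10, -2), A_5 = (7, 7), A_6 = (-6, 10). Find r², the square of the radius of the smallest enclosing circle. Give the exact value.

145

The farthest pair is A_3–A_6 with squared distance 580. The circle on this segment as diameter has centre (2, 1) and r² = 580/4 = 145.
Check A_1: distance² to centre = 137 ≤ 145, so it lies inside.
All remaining points lie in this disk, and no smaller disk contains both endpoints, so this is the minimum enclosing circle.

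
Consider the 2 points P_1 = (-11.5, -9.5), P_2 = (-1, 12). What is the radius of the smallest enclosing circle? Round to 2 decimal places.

11.96

The smallest circle enclosing two points has them as diameter endpoints.
Centre = midpoint = (-6.25, 1.25); r² = |P_1P_2|²/4 = 572.5/4 = 143.125.
r = √(143.125) ≈ 11.96.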